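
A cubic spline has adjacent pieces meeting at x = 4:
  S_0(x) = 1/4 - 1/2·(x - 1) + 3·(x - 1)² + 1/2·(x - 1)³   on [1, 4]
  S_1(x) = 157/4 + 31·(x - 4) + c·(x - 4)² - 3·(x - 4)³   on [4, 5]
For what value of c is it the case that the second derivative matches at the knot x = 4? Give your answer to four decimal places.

S_0''(x) = 6 + 3·(x - 1), so S_0''(4) = 15. On the right, S_1''(4) = 2c, so c = 15/2.

7.5000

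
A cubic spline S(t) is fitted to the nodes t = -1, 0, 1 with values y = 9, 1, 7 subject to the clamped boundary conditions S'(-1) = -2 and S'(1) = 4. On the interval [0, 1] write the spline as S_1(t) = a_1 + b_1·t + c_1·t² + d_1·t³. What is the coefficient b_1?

Write M_i for S''(x_i). With h_i = 1, 1 and divided differences Δ_i = -8, 6, the continuity of S' gives the tridiagonal system
  1·M_0 + 4·M_1 + 1·M_2 = 6(Δ_1 - Δ_0) = 84
Clamped end conditions give two more equations: 2h_0·M_0 + h_0·M_1 = 6(Δ_0 - S'(-1)) = -36 and h_1·M_1 + 2h_1·M_2 = 6(S'(1) - Δ_1) = -12.
Forward elimination and back-substitution give M_0 = -36, M_1 = 36, M_2 = -24.
On [0, 1], with S_1(t) = a_1 + b_1·t + c_1·t² + d_1·t³: c_1 = M_1/2 = 18, d_1 = (M_2 - M_1)/(6h_1) = -10, b_1 = Δ_1 - h_1(2M_1 + M_2)/6 = -2.

-2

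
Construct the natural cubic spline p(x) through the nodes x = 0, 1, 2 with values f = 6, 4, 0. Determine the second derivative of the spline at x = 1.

Write M_i for p''(x_i). With h_i = 1, 1 and divided differences Δ_i = -2, -4, the continuity of p' gives the tridiagonal system
  1·M_0 + 4·M_1 + 1·M_2 = 6(Δ_1 - Δ_0) = -12
Natural end conditions: M_0 = M_2 = 0.
Solving the tridiagonal system: M_0 = 0, M_1 = -3, M_2 = 0.

-3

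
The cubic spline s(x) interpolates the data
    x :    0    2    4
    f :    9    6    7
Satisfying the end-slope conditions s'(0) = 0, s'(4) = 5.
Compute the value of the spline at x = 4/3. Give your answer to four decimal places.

7.3704

Put M_i = s'' at the i-th knot. Here h = (2, 2) and Δ = (-3/2, 1/2), so the interior equations h_(i-1)·M_(i-1) + 2(h_(i-1)+h_i)·M_i + h_i·M_(i+1) = 6(Δ_i − Δ_(i-1)) read
  2·M_0 + 8·M_1 + 2·M_2 = 6(Δ_1 - Δ_0) = 12
Clamped end conditions give two more equations: 2h_0·M_0 + h_0·M_1 = 6(Δ_0 - s'(0)) = -9 and h_1·M_1 + 2h_1·M_2 = 6(s'(4) - Δ_1) = 27.
Solving the tridiagonal system: M_0 = -5/2, M_1 = 1/2, M_2 = 13/2.
On [0, 2], s(x) = 9 + 0·x - 5/4·x² + 1/4·x³.
With x = 4/3: s(4/3) = 199/27.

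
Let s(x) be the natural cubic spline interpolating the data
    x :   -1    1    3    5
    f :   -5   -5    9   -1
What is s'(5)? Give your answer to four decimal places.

-8.6667

Write M_i for s''(x_i). With h_i = 2, 2, 2 and divided differences Δ_i = 0, 7, -5, the continuity of s' gives the tridiagonal system
  2·M_0 + 8·M_1 + 2·M_2 = 6(Δ_1 - Δ_0) = 42
  2·M_1 + 8·M_2 + 2·M_3 = 6(Δ_2 - Δ_1) = -72
Natural end conditions: M_0 = M_3 = 0.
Hence M_0 = 0, M_1 = 8, M_2 = -11, M_3 = 0.
On [3, 5], s'(x) = b_2 + 2c_2·(x - 3) + 3d_2·(x - 3)² with b_2 = Δ_2 - h_2(2M_2 + M_3)/6 = 7/3, c_2 = M_2/2 = -11/2, d_2 = (M_3 - M_2)/(6h_2) = 11/12. So s'(5) = -26/3.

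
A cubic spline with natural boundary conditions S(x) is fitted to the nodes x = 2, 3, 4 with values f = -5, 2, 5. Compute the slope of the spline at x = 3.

Put m_i = S'' at the i-th knot. Here h = (1, 1) and Δ = (7, 3), so the interior equations h_(i-1)·m_(i-1) + 2(h_(i-1)+h_i)·m_i + h_i·m_(i+1) = 6(Δ_i − Δ_(i-1)) read
  1·m_0 + 4·m_1 + 1·m_2 = 6(Δ_1 - Δ_0) = -24
Natural end conditions: m_0 = m_2 = 0.
Solving the tridiagonal system: m_0 = 0, m_1 = -6, m_2 = 0.
On [3, 4], S'(x) = b_1 + 2c_1·(x - 3) + 3d_1·(x - 3)² with b_1 = Δ_1 - h_1(2m_1 + m_2)/6 = 5, c_1 = m_1/2 = -3, d_1 = (m_2 - m_1)/(6h_1) = 1. So S'(3) = 5.

5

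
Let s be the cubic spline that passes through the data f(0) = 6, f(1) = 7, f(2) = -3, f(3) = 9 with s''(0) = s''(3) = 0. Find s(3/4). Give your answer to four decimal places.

Put M_i = s'' at the i-th knot. Here h = (1, 1, 1) and Δ = (1, -10, 12), so the interior equations h_(i-1)·M_(i-1) + 2(h_(i-1)+h_i)·M_i + h_i·M_(i+1) = 6(Δ_i − Δ_(i-1)) read
  1·M_0 + 4·M_1 + 1·M_2 = 6(Δ_1 - Δ_0) = -66
  1·M_1 + 4·M_2 + 1·M_3 = 6(Δ_2 - Δ_1) = 132
Natural end conditions: M_0 = M_3 = 0.
Hence M_0 = 0, M_1 = -132/5, M_2 = 198/5, M_3 = 0.
On [0, 1], s(x) = 6 + 27/5·x + 0·x² - 22/5·x³.
With x = 3/4: s(3/4) = 1311/160.

8.1938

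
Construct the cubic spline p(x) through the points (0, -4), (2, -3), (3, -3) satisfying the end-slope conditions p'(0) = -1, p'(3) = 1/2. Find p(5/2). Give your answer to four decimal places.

With σ_i denoting the second derivative at x_i, h_i = 2, 1, and Δ_i = (y_(i+1) − y_i)/h_i = 1/2, 0:
  2·σ_0 + 6·σ_1 + 1·σ_2 = 6(Δ_1 - Δ_0) = -3
Clamped end conditions give two more equations: 2h_0·σ_0 + h_0·σ_1 = 6(Δ_0 - p'(0)) = 9 and h_1·σ_1 + 2h_1·σ_2 = 6(p'(3) - Δ_1) = 3.
Solving the tridiagonal system: σ_0 = 13/4, σ_1 = -2, σ_2 = 5/2.
On [2, 3], p(x) = -3 + 1/4·(x - 2) - 1·(x - 2)² + 3/4·(x - 2)³.
With (x - 2) = 1/2: p(5/2) = -97/32.

-3.0313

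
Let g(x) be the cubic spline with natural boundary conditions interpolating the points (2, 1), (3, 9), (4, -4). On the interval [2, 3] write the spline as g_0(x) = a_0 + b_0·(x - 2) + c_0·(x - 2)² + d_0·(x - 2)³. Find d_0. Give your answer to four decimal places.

-5.2500

Put M_i = g'' at the i-th knot. Here h = (1, 1) and Δ = (8, -13), so the interior equations h_(i-1)·M_(i-1) + 2(h_(i-1)+h_i)·M_i + h_i·M_(i+1) = 6(Δ_i − Δ_(i-1)) read
  1·M_0 + 4·M_1 + 1·M_2 = 6(Δ_1 - Δ_0) = -126
Natural end conditions: M_0 = M_2 = 0.
Solving the tridiagonal system: M_0 = 0, M_1 = -63/2, M_2 = 0.
On [2, 3], with g_0(x) = a_0 + b_0·(x - 2) + c_0·(x - 2)² + d_0·(x - 2)³: c_0 = M_0/2 = 0, d_0 = (M_1 - M_0)/(6h_0) = -21/4, b_0 = Δ_0 - h_0(2M_0 + M_1)/6 = 53/4.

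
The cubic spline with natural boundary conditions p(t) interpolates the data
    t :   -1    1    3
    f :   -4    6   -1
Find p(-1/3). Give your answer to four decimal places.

0.5926

With M_i denoting the second derivative at x_i, h_i = 2, 2, and Δ_i = (y_(i+1) − y_i)/h_i = 5, -7/2:
  2·M_0 + 8·M_1 + 2·M_2 = 6(Δ_1 - Δ_0) = -51
Natural end conditions: M_0 = M_2 = 0.
Hence M_0 = 0, M_1 = -51/8, M_2 = 0.
On [-1, 1], p(t) = -4 + 57/8·(t + 1) + 0·(t + 1)² - 17/32·(t + 1)³.
With (t + 1) = 2/3: p(-1/3) = 16/27.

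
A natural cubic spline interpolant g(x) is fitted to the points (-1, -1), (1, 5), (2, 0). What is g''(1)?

Let m_i = g''(x_i). Step sizes h_i = 2, 1; slopes of the chords Δ_i = (y_(i+1) - y_i)/h_i = 3, -5.
  2·m_0 + 6·m_1 + 1·m_2 = 6(Δ_1 - Δ_0) = -48
Natural end conditions: m_0 = m_2 = 0.
Hence m_0 = 0, m_1 = -8, m_2 = 0.

-8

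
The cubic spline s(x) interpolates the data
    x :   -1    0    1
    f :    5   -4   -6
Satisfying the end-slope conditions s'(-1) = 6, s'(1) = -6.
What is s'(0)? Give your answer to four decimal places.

Write M_i for s''(x_i). With h_i = 1, 1 and divided differences Δ_i = -9, -2, the continuity of s' gives the tridiagonal system
  1·M_0 + 4·M_1 + 1·M_2 = 6(Δ_1 - Δ_0) = 42
Clamped end conditions give two more equations: 2h_0·M_0 + h_0·M_1 = 6(Δ_0 - s'(-1)) = -90 and h_1·M_1 + 2h_1·M_2 = 6(s'(1) - Δ_1) = -24.
Solving: M_0 = -123/2, M_1 = 33, M_2 = -57/2.
On [0, 1], s'(x) = b_1 + 2c_1·x + 3d_1·x² with b_1 = Δ_1 - h_1(2M_1 + M_2)/6 = -33/4, c_1 = M_1/2 = 33/2, d_1 = (M_2 - M_1)/(6h_1) = -41/4. So s'(0) = -33/4.

-8.2500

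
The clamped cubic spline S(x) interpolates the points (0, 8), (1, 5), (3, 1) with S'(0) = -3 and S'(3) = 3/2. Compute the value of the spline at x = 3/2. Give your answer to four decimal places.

Let m_i = S''(x_i). Step sizes h_i = 1, 2; slopes of the chords Δ_i = (y_(i+1) - y_i)/h_i = -3, -2.
  1·m_0 + 6·m_1 + 2·m_2 = 6(Δ_1 - Δ_0) = 6
Clamped end conditions give two more equations: 2h_0·m_0 + h_0·m_1 = 6(Δ_0 - S'(0)) = 0 and h_1·m_1 + 2h_1·m_2 = 6(S'(3) - Δ_1) = 21.
Forward elimination and back-substitution give m_0 = 1/2, m_1 = -1, m_2 = 23/4.
On [1, 3], S(x) = 5 - 13/4·(x - 1) - 1/2·(x - 1)² + 9/16·(x - 1)³.
With (x - 1) = 1/2: S(3/2) = 425/128.

3.3203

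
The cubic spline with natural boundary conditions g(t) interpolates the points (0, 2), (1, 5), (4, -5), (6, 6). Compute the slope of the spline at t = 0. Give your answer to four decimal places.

With M_i denoting the second derivative at x_i, h_i = 1, 3, 2, and Δ_i = (y_(i+1) − y_i)/h_i = 3, -10/3, 11/2:
  1·M_0 + 8·M_1 + 3·M_2 = 6(Δ_1 - Δ_0) = -38
  3·M_1 + 10·M_2 + 2·M_3 = 6(Δ_2 - Δ_1) = 53
Natural end conditions: M_0 = M_3 = 0.
Solving the tridiagonal system: M_0 = 0, M_1 = -539/71, M_2 = 538/71, M_3 = 0.
On [0, 1], g'(t) = b_0 + 2c_0·t + 3d_0·t² with b_0 = Δ_0 - h_0(2M_0 + M_1)/6 = 1817/426, c_0 = M_0/2 = 0, d_0 = (M_1 - M_0)/(6h_0) = -539/426. So g'(0) = 1817/426.

4.2653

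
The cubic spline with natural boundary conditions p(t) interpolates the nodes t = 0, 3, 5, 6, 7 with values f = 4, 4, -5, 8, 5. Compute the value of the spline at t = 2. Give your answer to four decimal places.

Put M_i = p'' at the i-th knot. Here h = (3, 2, 1, 1) and Δ = (0, -9/2, 13, -3), so the interior equations h_(i-1)·M_(i-1) + 2(h_(i-1)+h_i)·M_i + h_i·M_(i+1) = 6(Δ_i − Δ_(i-1)) read
  3·M_0 + 10·M_1 + 2·M_2 = 6(Δ_1 - Δ_0) = -27
  2·M_1 + 6·M_2 + 1·M_3 = 6(Δ_2 - Δ_1) = 105
  1·M_2 + 4·M_3 + 1·M_4 = 6(Δ_3 - Δ_2) = -96
Natural end conditions: M_0 = M_4 = 0.
Forward elimination and back-substitution give M_0 = 0, M_1 = -1653/214, M_2 = 2688/107, M_3 = -3240/107, M_4 = 0.
On [0, 3], p(t) = 4 + 1653/428·t + 0·t² - 551/1284·t³.
With t = 2: p(2) = 5323/642.

8.2913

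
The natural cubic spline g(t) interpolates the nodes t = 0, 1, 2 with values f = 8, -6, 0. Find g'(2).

11

Put σ_i = g'' at the i-th knot. Here h = (1, 1) and Δ = (-14, 6), so the interior equations h_(i-1)·σ_(i-1) + 2(h_(i-1)+h_i)·σ_i + h_i·σ_(i+1) = 6(Δ_i − Δ_(i-1)) read
  1·σ_0 + 4·σ_1 + 1·σ_2 = 6(Δ_1 - Δ_0) = 120
Natural end conditions: σ_0 = σ_2 = 0.
Hence σ_0 = 0, σ_1 = 30, σ_2 = 0.
On [1, 2], g'(t) = b_1 + 2c_1·(t - 1) + 3d_1·(t - 1)² with b_1 = Δ_1 - h_1(2σ_1 + σ_2)/6 = -4, c_1 = σ_1/2 = 15, d_1 = (σ_2 - σ_1)/(6h_1) = -5. So g'(2) = 11.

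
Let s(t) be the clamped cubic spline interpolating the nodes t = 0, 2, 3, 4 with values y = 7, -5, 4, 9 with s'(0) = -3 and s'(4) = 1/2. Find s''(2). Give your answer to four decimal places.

21.6364

Let M_i = s''(x_i). Step sizes h_i = 2, 1, 1; slopes of the chords Δ_i = (y_(i+1) - y_i)/h_i = -6, 9, 5.
  2·M_0 + 6·M_1 + 1·M_2 = 6(Δ_1 - Δ_0) = 90
  1·M_1 + 4·M_2 + 1·M_3 = 6(Δ_2 - Δ_1) = -24
Clamped end conditions give two more equations: 2h_0·M_0 + h_0·M_1 = 6(Δ_0 - s'(0)) = -18 and h_2·M_2 + 2h_2·M_3 = 6(s'(4) - Δ_2) = -27.
Solving the tridiagonal system: M_0 = -337/22, M_1 = 238/11, M_2 = -101/11, M_3 = -98/11.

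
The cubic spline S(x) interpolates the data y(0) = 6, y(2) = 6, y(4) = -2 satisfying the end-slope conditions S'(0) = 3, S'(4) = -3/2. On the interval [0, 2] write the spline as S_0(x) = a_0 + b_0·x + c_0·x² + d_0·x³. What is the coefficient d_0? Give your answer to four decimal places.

-0.0938

Let m_i = S''(x_i). Step sizes h_i = 2, 2; slopes of the chords Δ_i = (y_(i+1) - y_i)/h_i = 0, -4.
  2·m_0 + 8·m_1 + 2·m_2 = 6(Δ_1 - Δ_0) = -24
Clamped end conditions give two more equations: 2h_0·m_0 + h_0·m_1 = 6(Δ_0 - S'(0)) = -18 and h_1·m_1 + 2h_1·m_2 = 6(S'(4) - Δ_1) = 15.
Solving the tridiagonal system: m_0 = -21/8, m_1 = -15/4, m_2 = 45/8.
On [0, 2], with S_0(x) = a_0 + b_0·x + c_0·x² + d_0·x³: c_0 = m_0/2 = -21/16, d_0 = (m_1 - m_0)/(6h_0) = -3/32, b_0 = Δ_0 - h_0(2m_0 + m_1)/6 = 3.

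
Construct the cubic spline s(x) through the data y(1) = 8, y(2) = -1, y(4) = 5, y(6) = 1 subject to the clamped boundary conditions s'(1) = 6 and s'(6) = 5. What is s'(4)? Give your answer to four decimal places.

1.9565

Put M_i = s'' at the i-th knot. Here h = (1, 2, 2) and Δ = (-9, 3, -2), so the interior equations h_(i-1)·M_(i-1) + 2(h_(i-1)+h_i)·M_i + h_i·M_(i+1) = 6(Δ_i − Δ_(i-1)) read
  1·M_0 + 6·M_1 + 2·M_2 = 6(Δ_1 - Δ_0) = 72
  2·M_1 + 8·M_2 + 2·M_3 = 6(Δ_2 - Δ_1) = -30
Clamped end conditions give two more equations: 2h_0·M_0 + h_0·M_1 = 6(Δ_0 - s'(1)) = -90 and h_2·M_2 + 2h_2·M_3 = 6(s'(6) - Δ_2) = 42.
Hence M_0 = -1342/23, M_1 = 614/23, M_2 = -343/23, M_3 = 413/23.
On [4, 6], s'(x) = b_2 + 2c_2·(x - 4) + 3d_2·(x - 4)² with b_2 = Δ_2 - h_2(2M_2 + M_3)/6 = 45/23, c_2 = M_2/2 = -343/46, d_2 = (M_3 - M_2)/(6h_2) = 63/23. So s'(4) = 45/23.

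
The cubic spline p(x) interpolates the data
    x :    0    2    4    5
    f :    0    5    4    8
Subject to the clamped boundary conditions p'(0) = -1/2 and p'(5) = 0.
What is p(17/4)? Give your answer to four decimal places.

Put M_i = p'' at the i-th knot. Here h = (2, 2, 1) and Δ = (5/2, -1/2, 4), so the interior equations h_(i-1)·M_(i-1) + 2(h_(i-1)+h_i)·M_i + h_i·M_(i+1) = 6(Δ_i − Δ_(i-1)) read
  2·M_0 + 8·M_1 + 2·M_2 = 6(Δ_1 - Δ_0) = -18
  2·M_1 + 6·M_2 + 1·M_3 = 6(Δ_2 - Δ_1) = 27
Clamped end conditions give two more equations: 2h_0·M_0 + h_0·M_1 = 6(Δ_0 - p'(0)) = 18 and h_2·M_2 + 2h_2·M_3 = 6(p'(5) - Δ_2) = -24.
Hence M_0 = 179/23, M_1 = -151/23, M_2 = 218/23, M_3 = -385/23.
On [4, 5], p(x) = 4 + 167/46·(x - 4) + 109/23·(x - 4)² - 201/46·(x - 4)³.
With (x - 4) = 1/4: p(17/4) = 15119/2944.

5.1355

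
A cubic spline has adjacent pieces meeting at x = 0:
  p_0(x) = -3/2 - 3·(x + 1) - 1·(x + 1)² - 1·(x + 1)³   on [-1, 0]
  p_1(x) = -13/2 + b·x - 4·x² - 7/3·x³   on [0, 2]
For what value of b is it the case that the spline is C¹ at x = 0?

-8

p_0'(x) = -3 - 2·(x + 1) - 3·(x + 1)², so p_0'(0) = -8. On the right, p_1'(0) = b, so b = -8.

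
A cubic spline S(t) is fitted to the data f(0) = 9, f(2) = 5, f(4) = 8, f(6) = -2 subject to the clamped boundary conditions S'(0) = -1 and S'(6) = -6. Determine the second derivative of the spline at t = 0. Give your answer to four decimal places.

-4.1667

Let m_i = S''(x_i). Step sizes h_i = 2, 2, 2; slopes of the chords Δ_i = (y_(i+1) - y_i)/h_i = -2, 3/2, -5.
  2·m_0 + 8·m_1 + 2·m_2 = 6(Δ_1 - Δ_0) = 21
  2·m_1 + 8·m_2 + 2·m_3 = 6(Δ_2 - Δ_1) = -39
Clamped end conditions give two more equations: 2h_0·m_0 + h_0·m_1 = 6(Δ_0 - S'(0)) = -6 and h_2·m_2 + 2h_2·m_3 = 6(S'(6) - Δ_2) = -6.
Hence m_0 = -25/6, m_1 = 16/3, m_2 = -20/3, m_3 = 11/6.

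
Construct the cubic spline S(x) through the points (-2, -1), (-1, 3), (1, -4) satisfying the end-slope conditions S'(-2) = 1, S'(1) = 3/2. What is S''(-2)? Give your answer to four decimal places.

16.6667

Let σ_i = S''(x_i). Step sizes h_i = 1, 2; slopes of the chords Δ_i = (y_(i+1) - y_i)/h_i = 4, -7/2.
  1·σ_0 + 6·σ_1 + 2·σ_2 = 6(Δ_1 - Δ_0) = -45
Clamped end conditions give two more equations: 2h_0·σ_0 + h_0·σ_1 = 6(Δ_0 - S'(-2)) = 18 and h_1·σ_1 + 2h_1·σ_2 = 6(S'(1) - Δ_1) = 30.
Solving the tridiagonal system: σ_0 = 50/3, σ_1 = -46/3, σ_2 = 91/6.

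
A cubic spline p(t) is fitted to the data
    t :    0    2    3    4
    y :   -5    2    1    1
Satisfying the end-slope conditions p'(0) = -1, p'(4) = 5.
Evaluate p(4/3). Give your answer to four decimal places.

With σ_i denoting the second derivative at x_i, h_i = 2, 1, 1, and Δ_i = (y_(i+1) − y_i)/h_i = 7/2, -1, 0:
  2·σ_0 + 6·σ_1 + 1·σ_2 = 6(Δ_1 - Δ_0) = -27
  1·σ_1 + 4·σ_2 + 1·σ_3 = 6(Δ_2 - Δ_1) = 6
Clamped end conditions give two more equations: 2h_0·σ_0 + h_0·σ_1 = 6(Δ_0 - p'(0)) = 27 and h_2·σ_2 + 2h_2·σ_3 = 6(p'(4) - Δ_2) = 30.
Hence σ_0 = 237/22, σ_1 = -177/22, σ_2 = -3/11, σ_3 = 333/22.
On [0, 2], p(t) = -5 - 1·t + 237/44·t² - 69/44·t³.
With t = 4/3: p(4/3) = -47/99.

-0.4747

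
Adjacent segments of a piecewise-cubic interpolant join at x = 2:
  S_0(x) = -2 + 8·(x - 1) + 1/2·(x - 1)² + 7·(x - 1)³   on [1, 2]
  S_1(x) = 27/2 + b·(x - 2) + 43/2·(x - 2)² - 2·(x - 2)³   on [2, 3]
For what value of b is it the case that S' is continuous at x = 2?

30

S_0'(x) = 8 + 1·(x - 1) + 21·(x - 1)², so S_0'(2) = 30. On the right, S_1'(2) = b, so b = 30.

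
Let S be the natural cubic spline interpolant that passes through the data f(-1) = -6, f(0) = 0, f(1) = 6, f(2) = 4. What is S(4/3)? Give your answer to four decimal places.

Write M_i for S''(x_i). With h_i = 1, 1, 1 and divided differences Δ_i = 6, 6, -2, the continuity of S' gives the tridiagonal system
  1·M_0 + 4·M_1 + 1·M_2 = 6(Δ_1 - Δ_0) = 0
  1·M_1 + 4·M_2 + 1·M_3 = 6(Δ_2 - Δ_1) = -48
Natural end conditions: M_0 = M_3 = 0.
Forward elimination and back-substitution give M_0 = 0, M_1 = 16/5, M_2 = -64/5, M_3 = 0.
On [1, 2], S(x) = 6 + 34/15·(x - 1) - 32/5·(x - 1)² + 32/15·(x - 1)³.
With (x - 1) = 1/3: S(4/3) = 496/81.

6.1235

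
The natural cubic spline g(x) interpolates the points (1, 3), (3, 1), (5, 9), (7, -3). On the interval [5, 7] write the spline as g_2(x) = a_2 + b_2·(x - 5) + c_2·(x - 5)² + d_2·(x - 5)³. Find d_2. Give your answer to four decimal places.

Put m_i = g'' at the i-th knot. Here h = (2, 2, 2) and Δ = (-1, 4, -6), so the interior equations h_(i-1)·m_(i-1) + 2(h_(i-1)+h_i)·m_i + h_i·m_(i+1) = 6(Δ_i − Δ_(i-1)) read
  2·m_0 + 8·m_1 + 2·m_2 = 6(Δ_1 - Δ_0) = 30
  2·m_1 + 8·m_2 + 2·m_3 = 6(Δ_2 - Δ_1) = -60
Natural end conditions: m_0 = m_3 = 0.
Forward elimination and back-substitution give m_0 = 0, m_1 = 6, m_2 = -9, m_3 = 0.
On [5, 7], with g_2(x) = a_2 + b_2·(x - 5) + c_2·(x - 5)² + d_2·(x - 5)³: c_2 = m_2/2 = -9/2, d_2 = (m_3 - m_2)/(6h_2) = 3/4, b_2 = Δ_2 - h_2(2m_2 + m_3)/6 = 0.

0.7500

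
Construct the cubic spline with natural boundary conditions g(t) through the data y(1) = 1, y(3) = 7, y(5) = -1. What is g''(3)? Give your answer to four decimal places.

-5.2500

Let M_i = g''(x_i). Step sizes h_i = 2, 2; slopes of the chords Δ_i = (y_(i+1) - y_i)/h_i = 3, -4.
  2·M_0 + 8·M_1 + 2·M_2 = 6(Δ_1 - Δ_0) = -42
Natural end conditions: M_0 = M_2 = 0.
Solving: M_0 = 0, M_1 = -21/4, M_2 = 0.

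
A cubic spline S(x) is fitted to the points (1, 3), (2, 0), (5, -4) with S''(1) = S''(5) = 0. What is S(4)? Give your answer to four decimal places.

-3.2222

Let M_i = S''(x_i). Step sizes h_i = 1, 3; slopes of the chords Δ_i = (y_(i+1) - y_i)/h_i = -3, -4/3.
  1·M_0 + 8·M_1 + 3·M_2 = 6(Δ_1 - Δ_0) = 10
Natural end conditions: M_0 = M_2 = 0.
Solving: M_0 = 0, M_1 = 5/4, M_2 = 0.
On [2, 5], S(x) = 0 - 31/12·(x - 2) + 5/8·(x - 2)² - 5/72·(x - 2)³.
With (x - 2) = 2: S(4) = -29/9.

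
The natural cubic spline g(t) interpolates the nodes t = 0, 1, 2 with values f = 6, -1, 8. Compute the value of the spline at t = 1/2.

1

Put m_i = g'' at the i-th knot. Here h = (1, 1) and Δ = (-7, 9), so the interior equations h_(i-1)·m_(i-1) + 2(h_(i-1)+h_i)·m_i + h_i·m_(i+1) = 6(Δ_i − Δ_(i-1)) read
  1·m_0 + 4·m_1 + 1·m_2 = 6(Δ_1 - Δ_0) = 96
Natural end conditions: m_0 = m_2 = 0.
Solving: m_0 = 0, m_1 = 24, m_2 = 0.
On [0, 1], g(t) = 6 - 11·t + 0·t² + 4·t³.
With t = 1/2: g(1/2) = 1.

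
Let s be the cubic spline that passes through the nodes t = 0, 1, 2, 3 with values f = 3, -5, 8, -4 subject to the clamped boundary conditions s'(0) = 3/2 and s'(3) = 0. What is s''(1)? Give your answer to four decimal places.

Put M_i = s'' at the i-th knot. Here h = (1, 1, 1) and Δ = (-8, 13, -12), so the interior equations h_(i-1)·M_(i-1) + 2(h_(i-1)+h_i)·M_i + h_i·M_(i+1) = 6(Δ_i − Δ_(i-1)) read
  1·M_0 + 4·M_1 + 1·M_2 = 6(Δ_1 - Δ_0) = 126
  1·M_1 + 4·M_2 + 1·M_3 = 6(Δ_2 - Δ_1) = -150
Clamped end conditions give two more equations: 2h_0·M_0 + h_0·M_1 = 6(Δ_0 - s'(0)) = -57 and h_2·M_2 + 2h_2·M_3 = 6(s'(3) - Δ_2) = 72.
Solving the tridiagonal system: M_0 = -304/5, M_1 = 323/5, M_2 = -358/5, M_3 = 359/5.

64.6000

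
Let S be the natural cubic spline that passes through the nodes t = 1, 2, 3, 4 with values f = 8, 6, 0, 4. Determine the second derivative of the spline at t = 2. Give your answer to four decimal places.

With M_i denoting the second derivative at x_i, h_i = 1, 1, 1, and Δ_i = (y_(i+1) − y_i)/h_i = -2, -6, 4:
  1·M_0 + 4·M_1 + 1·M_2 = 6(Δ_1 - Δ_0) = -24
  1·M_1 + 4·M_2 + 1·M_3 = 6(Δ_2 - Δ_1) = 60
Natural end conditions: M_0 = M_3 = 0.
Forward elimination and back-substitution give M_0 = 0, M_1 = -52/5, M_2 = 88/5, M_3 = 0.

-10.4000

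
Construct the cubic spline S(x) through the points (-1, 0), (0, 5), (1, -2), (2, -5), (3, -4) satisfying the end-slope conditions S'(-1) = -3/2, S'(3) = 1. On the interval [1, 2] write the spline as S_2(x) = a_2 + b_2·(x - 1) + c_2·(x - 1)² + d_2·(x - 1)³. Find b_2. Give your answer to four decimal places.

-7.7500

Write σ_i for S''(x_i). With h_i = 1, 1, 1, 1 and divided differences Δ_i = 5, -7, -3, 1, the continuity of S' gives the tridiagonal system
  1·σ_0 + 4·σ_1 + 1·σ_2 = 6(Δ_1 - Δ_0) = -72
  1·σ_1 + 4·σ_2 + 1·σ_3 = 6(Δ_2 - Δ_1) = 24
  1·σ_2 + 4·σ_3 + 1·σ_4 = 6(Δ_3 - Δ_2) = 24
Clamped end conditions give two more equations: 2h_0·σ_0 + h_0·σ_1 = 6(Δ_0 - S'(-1)) = 39 and h_3·σ_3 + 2h_3·σ_4 = 6(S'(3) - Δ_3) = 0.
Forward elimination and back-substitution give σ_0 = 275/8, σ_1 = -119/4, σ_2 = 101/8, σ_3 = 13/4, σ_4 = -13/8.
On [1, 2], with S_2(x) = a_2 + b_2·(x - 1) + c_2·(x - 1)² + d_2·(x - 1)³: c_2 = σ_2/2 = 101/16, d_2 = (σ_3 - σ_2)/(6h_2) = -25/16, b_2 = Δ_2 - h_2(2σ_2 + σ_3)/6 = -31/4.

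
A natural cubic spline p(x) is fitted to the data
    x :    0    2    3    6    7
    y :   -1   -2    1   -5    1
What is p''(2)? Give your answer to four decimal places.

4.7795

Let m_i = p''(x_i). Step sizes h_i = 2, 1, 3, 1; slopes of the chords Δ_i = (y_(i+1) - y_i)/h_i = -1/2, 3, -2, 6.
  2·m_0 + 6·m_1 + 1·m_2 = 6(Δ_1 - Δ_0) = 21
  1·m_1 + 8·m_2 + 3·m_3 = 6(Δ_2 - Δ_1) = -30
  3·m_2 + 8·m_3 + 1·m_4 = 6(Δ_3 - Δ_2) = 48
Natural end conditions: m_0 = m_4 = 0.
Forward elimination and back-substitution give m_0 = 0, m_1 = 1539/322, m_2 = -1236/161, m_3 = 2859/322, m_4 = 0.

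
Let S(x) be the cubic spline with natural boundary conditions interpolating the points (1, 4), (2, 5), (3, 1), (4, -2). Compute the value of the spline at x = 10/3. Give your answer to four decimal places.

-0.2222

Let M_i = S''(x_i). Step sizes h_i = 1, 1, 1; slopes of the chords Δ_i = (y_(i+1) - y_i)/h_i = 1, -4, -3.
  1·M_0 + 4·M_1 + 1·M_2 = 6(Δ_1 - Δ_0) = -30
  1·M_1 + 4·M_2 + 1·M_3 = 6(Δ_2 - Δ_1) = 6
Natural end conditions: M_0 = M_3 = 0.
Solving the tridiagonal system: M_0 = 0, M_1 = -42/5, M_2 = 18/5, M_3 = 0.
On [3, 4], S(x) = 1 - 21/5·(x - 3) + 9/5·(x - 3)² - 3/5·(x - 3)³.
With (x - 3) = 1/3: S(10/3) = -2/9.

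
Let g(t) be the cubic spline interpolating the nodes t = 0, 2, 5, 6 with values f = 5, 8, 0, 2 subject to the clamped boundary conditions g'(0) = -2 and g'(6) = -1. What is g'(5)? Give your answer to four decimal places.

Write M_i for g''(x_i). With h_i = 2, 3, 1 and divided differences Δ_i = 3/2, -8/3, 2, the continuity of g' gives the tridiagonal system
  2·M_0 + 10·M_1 + 3·M_2 = 6(Δ_1 - Δ_0) = -25
  3·M_1 + 8·M_2 + 1·M_3 = 6(Δ_2 - Δ_1) = 28
Clamped end conditions give two more equations: 2h_0·M_0 + h_0·M_1 = 6(Δ_0 - g'(0)) = 21 and h_2·M_2 + 2h_2·M_3 = 6(g'(6) - Δ_2) = -18.
Solving: M_0 = 661/78, M_1 = -503/78, M_2 = 293/39, M_3 = -995/78.
On [5, 6], g'(t) = b_2 + 2c_2·(t - 5) + 3d_2·(t - 5)² with b_2 = Δ_2 - h_2(2M_2 + M_3)/6 = 253/156, c_2 = M_2/2 = 293/78, d_2 = (M_3 - M_2)/(6h_2) = -527/156. So g'(5) = 253/156.

1.6218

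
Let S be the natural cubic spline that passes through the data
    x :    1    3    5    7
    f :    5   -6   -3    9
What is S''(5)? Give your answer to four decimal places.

2.2000

With M_i denoting the second derivative at x_i, h_i = 2, 2, 2, and Δ_i = (y_(i+1) − y_i)/h_i = -11/2, 3/2, 6:
  2·M_0 + 8·M_1 + 2·M_2 = 6(Δ_1 - Δ_0) = 42
  2·M_1 + 8·M_2 + 2·M_3 = 6(Δ_2 - Δ_1) = 27
Natural end conditions: M_0 = M_3 = 0.
Solving: M_0 = 0, M_1 = 47/10, M_2 = 11/5, M_3 = 0.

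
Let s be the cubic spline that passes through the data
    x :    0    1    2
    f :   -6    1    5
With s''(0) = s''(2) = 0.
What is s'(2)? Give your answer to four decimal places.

3.2500

Let M_i = s''(x_i). Step sizes h_i = 1, 1; slopes of the chords Δ_i = (y_(i+1) - y_i)/h_i = 7, 4.
  1·M_0 + 4·M_1 + 1·M_2 = 6(Δ_1 - Δ_0) = -18
Natural end conditions: M_0 = M_2 = 0.
Hence M_0 = 0, M_1 = -9/2, M_2 = 0.
On [1, 2], s'(x) = b_1 + 2c_1·(x - 1) + 3d_1·(x - 1)² with b_1 = Δ_1 - h_1(2M_1 + M_2)/6 = 11/2, c_1 = M_1/2 = -9/4, d_1 = (M_2 - M_1)/(6h_1) = 3/4. So s'(2) = 13/4.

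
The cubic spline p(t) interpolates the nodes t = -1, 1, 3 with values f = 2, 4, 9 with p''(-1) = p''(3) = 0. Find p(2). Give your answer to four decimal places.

Write σ_i for p''(x_i). With h_i = 2, 2 and divided differences Δ_i = 1, 5/2, the continuity of p' gives the tridiagonal system
  2·σ_0 + 8·σ_1 + 2·σ_2 = 6(Δ_1 - Δ_0) = 9
Natural end conditions: σ_0 = σ_2 = 0.
Solving: σ_0 = 0, σ_1 = 9/8, σ_2 = 0.
On [1, 3], p(t) = 4 + 7/4·(t - 1) + 9/16·(t - 1)² - 3/32·(t - 1)³.
With (t - 1) = 1: p(2) = 199/32.

6.2188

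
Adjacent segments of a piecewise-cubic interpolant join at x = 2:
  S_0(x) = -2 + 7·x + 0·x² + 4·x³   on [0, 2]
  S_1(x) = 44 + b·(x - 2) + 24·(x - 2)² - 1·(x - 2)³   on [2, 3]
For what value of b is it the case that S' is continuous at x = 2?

55

S_0'(x) = 7 + 0·x + 12·x², so S_0'(2) = 55. On the right, S_1'(2) = b, so b = 55.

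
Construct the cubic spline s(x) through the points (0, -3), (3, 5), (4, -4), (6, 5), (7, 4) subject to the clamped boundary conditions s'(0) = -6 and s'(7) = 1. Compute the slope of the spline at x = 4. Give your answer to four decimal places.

-4.8525

Put m_i = s'' at the i-th knot. Here h = (3, 1, 2, 1) and Δ = (8/3, -9, 9/2, -1), so the interior equations h_(i-1)·m_(i-1) + 2(h_(i-1)+h_i)·m_i + h_i·m_(i+1) = 6(Δ_i − Δ_(i-1)) read
  3·m_0 + 8·m_1 + 1·m_2 = 6(Δ_1 - Δ_0) = -70
  1·m_1 + 6·m_2 + 2·m_3 = 6(Δ_2 - Δ_1) = 81
  2·m_2 + 6·m_3 + 1·m_4 = 6(Δ_3 - Δ_2) = -33
Clamped end conditions give two more equations: 2h_0·m_0 + h_0·m_1 = 6(Δ_0 - s'(0)) = 52 and h_3·m_3 + 2h_3·m_4 = 6(s'(7) - Δ_3) = 12.
Solving: m_0 = 12959/732, m_1 = -2205/122, m_2 = 5241/244, m_3 = -909/61, m_4 = 1641/122.
On [4, 6], s'(x) = b_2 + 2c_2·(x - 4) + 3d_2·(x - 4)² with b_2 = Δ_2 - h_2(2m_2 + m_3)/6 = -296/61, c_2 = m_2/2 = 5241/488, d_2 = (m_3 - m_2)/(6h_2) = -2959/976. So s'(4) = -296/61.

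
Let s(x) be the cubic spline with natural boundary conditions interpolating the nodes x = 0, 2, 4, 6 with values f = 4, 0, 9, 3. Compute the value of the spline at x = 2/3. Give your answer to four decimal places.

Put σ_i = s'' at the i-th knot. Here h = (2, 2, 2) and Δ = (-2, 9/2, -3), so the interior equations h_(i-1)·σ_(i-1) + 2(h_(i-1)+h_i)·σ_i + h_i·σ_(i+1) = 6(Δ_i − Δ_(i-1)) read
  2·σ_0 + 8·σ_1 + 2·σ_2 = 6(Δ_1 - Δ_0) = 39
  2·σ_1 + 8·σ_2 + 2·σ_3 = 6(Δ_2 - Δ_1) = -45
Natural end conditions: σ_0 = σ_3 = 0.
Solving the tridiagonal system: σ_0 = 0, σ_1 = 67/10, σ_2 = -73/10, σ_3 = 0.
On [0, 2], s(x) = 4 - 127/30·x + 0·x² + 67/120·x³.
With x = 2/3: s(2/3) = 544/405.

1.3432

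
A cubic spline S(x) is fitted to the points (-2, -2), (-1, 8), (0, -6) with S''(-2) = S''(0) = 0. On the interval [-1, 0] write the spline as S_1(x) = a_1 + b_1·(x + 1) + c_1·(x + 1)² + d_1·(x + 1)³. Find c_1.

-18

Write M_i for S''(x_i). With h_i = 1, 1 and divided differences Δ_i = 10, -14, the continuity of S' gives the tridiagonal system
  1·M_0 + 4·M_1 + 1·M_2 = 6(Δ_1 - Δ_0) = -144
Natural end conditions: M_0 = M_2 = 0.
Solving: M_0 = 0, M_1 = -36, M_2 = 0.
On [-1, 0], with S_1(x) = a_1 + b_1·(x + 1) + c_1·(x + 1)² + d_1·(x + 1)³: c_1 = M_1/2 = -18, d_1 = (M_2 - M_1)/(6h_1) = 6, b_1 = Δ_1 - h_1(2M_1 + M_2)/6 = -2.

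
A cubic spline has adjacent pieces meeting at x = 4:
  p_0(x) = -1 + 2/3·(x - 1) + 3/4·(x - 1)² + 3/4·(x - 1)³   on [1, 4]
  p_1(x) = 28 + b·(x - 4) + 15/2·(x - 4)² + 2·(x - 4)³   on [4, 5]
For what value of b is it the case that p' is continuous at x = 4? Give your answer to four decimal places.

25.4167

p_0'(x) = 2/3 + 3/2·(x - 1) + 9/4·(x - 1)², so p_0'(4) = 305/12. On the right, p_1'(4) = b, so b = 305/12.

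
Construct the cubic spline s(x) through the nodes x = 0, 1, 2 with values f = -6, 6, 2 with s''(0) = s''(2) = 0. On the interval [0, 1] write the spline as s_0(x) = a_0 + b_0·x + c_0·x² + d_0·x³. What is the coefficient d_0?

Write σ_i for s''(x_i). With h_i = 1, 1 and divided differences Δ_i = 12, -4, the continuity of s' gives the tridiagonal system
  1·σ_0 + 4·σ_1 + 1·σ_2 = 6(Δ_1 - Δ_0) = -96
Natural end conditions: σ_0 = σ_2 = 0.
Solving the tridiagonal system: σ_0 = 0, σ_1 = -24, σ_2 = 0.
On [0, 1], with s_0(x) = a_0 + b_0·x + c_0·x² + d_0·x³: c_0 = σ_0/2 = 0, d_0 = (σ_1 - σ_0)/(6h_0) = -4, b_0 = Δ_0 - h_0(2σ_0 + σ_1)/6 = 16.

-4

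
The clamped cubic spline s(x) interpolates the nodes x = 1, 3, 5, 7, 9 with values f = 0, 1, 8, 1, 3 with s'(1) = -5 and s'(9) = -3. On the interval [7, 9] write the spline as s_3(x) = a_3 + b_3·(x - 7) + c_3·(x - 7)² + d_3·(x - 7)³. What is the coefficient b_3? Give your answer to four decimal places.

-0.9018

With M_i denoting the second derivative at x_i, h_i = 2, 2, 2, 2, and Δ_i = (y_(i+1) − y_i)/h_i = 1/2, 7/2, -7/2, 1:
  2·M_0 + 8·M_1 + 2·M_2 = 6(Δ_1 - Δ_0) = 18
  2·M_1 + 8·M_2 + 2·M_3 = 6(Δ_2 - Δ_1) = -42
  2·M_2 + 8·M_3 + 2·M_4 = 6(Δ_3 - Δ_2) = 27
Clamped end conditions give two more equations: 2h_0·M_0 + h_0·M_1 = 6(Δ_0 - s'(1)) = 33 and h_3·M_3 + 2h_3·M_4 = 6(s'(9) - Δ_3) = -24.
Solving the tridiagonal system: M_0 = 787/112, M_1 = 137/56, M_2 = -125/16, M_3 = 437/56, M_4 = -1109/112.
On [7, 9], with s_3(x) = a_3 + b_3·(x - 7) + c_3·(x - 7)² + d_3·(x - 7)³: c_3 = M_3/2 = 437/112, d_3 = (M_4 - M_3)/(6h_3) = -661/448, b_3 = Δ_3 - h_3(2M_3 + M_4)/6 = -101/112.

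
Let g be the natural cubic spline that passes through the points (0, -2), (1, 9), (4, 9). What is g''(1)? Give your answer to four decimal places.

-8.2500

Let M_i = g''(x_i). Step sizes h_i = 1, 3; slopes of the chords Δ_i = (y_(i+1) - y_i)/h_i = 11, 0.
  1·M_0 + 8·M_1 + 3·M_2 = 6(Δ_1 - Δ_0) = -66
Natural end conditions: M_0 = M_2 = 0.
Hence M_0 = 0, M_1 = -33/4, M_2 = 0.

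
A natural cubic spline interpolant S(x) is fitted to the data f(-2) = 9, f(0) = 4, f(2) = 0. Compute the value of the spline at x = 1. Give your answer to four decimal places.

Let M_i = S''(x_i). Step sizes h_i = 2, 2; slopes of the chords Δ_i = (y_(i+1) - y_i)/h_i = -5/2, -2.
  2·M_0 + 8·M_1 + 2·M_2 = 6(Δ_1 - Δ_0) = 3
Natural end conditions: M_0 = M_2 = 0.
Solving the tridiagonal system: M_0 = 0, M_1 = 3/8, M_2 = 0.
On [0, 2], S(x) = 4 - 9/4·x + 3/16·x² - 1/32·x³.
With x = 1: S(1) = 61/32.

1.9063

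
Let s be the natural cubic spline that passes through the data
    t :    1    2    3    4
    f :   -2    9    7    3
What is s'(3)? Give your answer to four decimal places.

Put σ_i = s'' at the i-th knot. Here h = (1, 1, 1) and Δ = (11, -2, -4), so the interior equations h_(i-1)·σ_(i-1) + 2(h_(i-1)+h_i)·σ_i + h_i·σ_(i+1) = 6(Δ_i − Δ_(i-1)) read
  1·σ_0 + 4·σ_1 + 1·σ_2 = 6(Δ_1 - Δ_0) = -78
  1·σ_1 + 4·σ_2 + 1·σ_3 = 6(Δ_2 - Δ_1) = -12
Natural end conditions: σ_0 = σ_3 = 0.
Solving the tridiagonal system: σ_0 = 0, σ_1 = -20, σ_2 = 2, σ_3 = 0.
On [3, 4], s'(t) = b_2 + 2c_2·(t - 3) + 3d_2·(t - 3)² with b_2 = Δ_2 - h_2(2σ_2 + σ_3)/6 = -14/3, c_2 = σ_2/2 = 1, d_2 = (σ_3 - σ_2)/(6h_2) = -1/3. So s'(3) = -14/3.

-4.6667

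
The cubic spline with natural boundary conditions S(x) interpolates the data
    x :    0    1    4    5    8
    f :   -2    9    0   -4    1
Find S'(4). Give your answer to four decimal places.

-5.6921

Put M_i = S'' at the i-th knot. Here h = (1, 3, 1, 3) and Δ = (11, -3, -4, 5/3), so the interior equations h_(i-1)·M_(i-1) + 2(h_(i-1)+h_i)·M_i + h_i·M_(i+1) = 6(Δ_i − Δ_(i-1)) read
  1·M_0 + 8·M_1 + 3·M_2 = 6(Δ_1 - Δ_0) = -84
  3·M_1 + 8·M_2 + 1·M_3 = 6(Δ_2 - Δ_1) = -6
  1·M_2 + 8·M_3 + 3·M_4 = 6(Δ_3 - Δ_2) = 34
Natural end conditions: M_0 = M_4 = 0.
Forward elimination and back-substitution give M_0 = 0, M_1 = -841/72, M_2 = 85/27, M_3 = 833/216, M_4 = 0.
On [4, 5], S'(x) = b_2 + 2c_2·(x - 4) + 3d_2·(x - 4)² with b_2 = Δ_2 - h_2(2M_2 + M_3)/6 = -2459/432, c_2 = M_2/2 = 85/54, d_2 = (M_3 - M_2)/(6h_2) = 17/144. So S'(4) = -2459/432.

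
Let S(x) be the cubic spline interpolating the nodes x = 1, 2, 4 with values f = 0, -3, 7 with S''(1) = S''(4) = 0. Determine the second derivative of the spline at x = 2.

Write m_i for S''(x_i). With h_i = 1, 2 and divided differences Δ_i = -3, 5, the continuity of S' gives the tridiagonal system
  1·m_0 + 6·m_1 + 2·m_2 = 6(Δ_1 - Δ_0) = 48
Natural end conditions: m_0 = m_2 = 0.
Hence m_0 = 0, m_1 = 8, m_2 = 0.

8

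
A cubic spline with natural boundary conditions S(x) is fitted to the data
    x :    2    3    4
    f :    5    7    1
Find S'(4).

-8

Write m_i for S''(x_i). With h_i = 1, 1 and divided differences Δ_i = 2, -6, the continuity of S' gives the tridiagonal system
  1·m_0 + 4·m_1 + 1·m_2 = 6(Δ_1 - Δ_0) = -48
Natural end conditions: m_0 = m_2 = 0.
Solving: m_0 = 0, m_1 = -12, m_2 = 0.
On [3, 4], S'(x) = b_1 + 2c_1·(x - 3) + 3d_1·(x - 3)² with b_1 = Δ_1 - h_1(2m_1 + m_2)/6 = -2, c_1 = m_1/2 = -6, d_1 = (m_2 - m_1)/(6h_1) = 2. So S'(4) = -8.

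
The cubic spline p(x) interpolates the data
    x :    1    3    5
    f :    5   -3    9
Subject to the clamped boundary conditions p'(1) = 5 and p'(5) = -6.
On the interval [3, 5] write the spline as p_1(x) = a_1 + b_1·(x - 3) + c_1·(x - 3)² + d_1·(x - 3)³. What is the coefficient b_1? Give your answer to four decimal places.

1.7500

Put σ_i = p'' at the i-th knot. Here h = (2, 2) and Δ = (-4, 6), so the interior equations h_(i-1)·σ_(i-1) + 2(h_(i-1)+h_i)·σ_i + h_i·σ_(i+1) = 6(Δ_i − Δ_(i-1)) read
  2·σ_0 + 8·σ_1 + 2·σ_2 = 6(Δ_1 - Δ_0) = 60
Clamped end conditions give two more equations: 2h_0·σ_0 + h_0·σ_1 = 6(Δ_0 - p'(1)) = -54 and h_1·σ_1 + 2h_1·σ_2 = 6(p'(5) - Δ_1) = -72.
Solving the tridiagonal system: σ_0 = -95/4, σ_1 = 41/2, σ_2 = -113/4.
On [3, 5], with p_1(x) = a_1 + b_1·(x - 3) + c_1·(x - 3)² + d_1·(x - 3)³: c_1 = σ_1/2 = 41/4, d_1 = (σ_2 - σ_1)/(6h_1) = -65/16, b_1 = Δ_1 - h_1(2σ_1 + σ_2)/6 = 7/4.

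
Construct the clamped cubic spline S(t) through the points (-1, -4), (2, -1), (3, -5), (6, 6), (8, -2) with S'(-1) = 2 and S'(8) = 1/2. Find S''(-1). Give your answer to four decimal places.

1.8633

Write M_i for S''(x_i). With h_i = 3, 1, 3, 2 and divided differences Δ_i = 1, -4, 11/3, -4, the continuity of S' gives the tridiagonal system
  3·M_0 + 8·M_1 + 1·M_2 = 6(Δ_1 - Δ_0) = -30
  1·M_1 + 8·M_2 + 3·M_3 = 6(Δ_2 - Δ_1) = 46
  3·M_2 + 10·M_3 + 2·M_4 = 6(Δ_3 - Δ_2) = -46
Clamped end conditions give two more equations: 2h_0·M_0 + h_0·M_1 = 6(Δ_0 - S'(-1)) = -6 and h_3·M_3 + 2h_3·M_4 = 6(S'(8) - Δ_3) = 27.
Solving the tridiagonal system: M_0 = 995/534, M_1 = -1529/267, M_2 = 5459/534, M_3 = -2675/267, M_4 = 12559/1068.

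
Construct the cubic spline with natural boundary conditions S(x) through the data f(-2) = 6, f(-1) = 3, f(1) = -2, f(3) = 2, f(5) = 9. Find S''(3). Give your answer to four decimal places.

Write σ_i for S''(x_i). With h_i = 1, 2, 2, 2 and divided differences Δ_i = -3, -5/2, 2, 7/2, the continuity of S' gives the tridiagonal system
  1·σ_0 + 6·σ_1 + 2·σ_2 = 6(Δ_1 - Δ_0) = 3
  2·σ_1 + 8·σ_2 + 2·σ_3 = 6(Δ_2 - Δ_1) = 27
  2·σ_2 + 8·σ_3 + 2·σ_4 = 6(Δ_3 - Δ_2) = 9
Natural end conditions: σ_0 = σ_4 = 0.
Hence σ_0 = 0, σ_1 = -27/41, σ_2 = 285/82, σ_3 = 21/82, σ_4 = 0.

0.2561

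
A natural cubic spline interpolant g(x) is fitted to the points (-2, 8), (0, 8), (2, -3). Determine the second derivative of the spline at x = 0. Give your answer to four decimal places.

-4.1250

Let M_i = g''(x_i). Step sizes h_i = 2, 2; slopes of the chords Δ_i = (y_(i+1) - y_i)/h_i = 0, -11/2.
  2·M_0 + 8·M_1 + 2·M_2 = 6(Δ_1 - Δ_0) = -33
Natural end conditions: M_0 = M_2 = 0.
Hence M_0 = 0, M_1 = -33/8, M_2 = 0.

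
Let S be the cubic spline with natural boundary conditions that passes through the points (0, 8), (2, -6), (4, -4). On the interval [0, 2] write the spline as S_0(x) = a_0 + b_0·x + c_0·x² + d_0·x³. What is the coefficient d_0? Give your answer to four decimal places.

0.5000

With σ_i denoting the second derivative at x_i, h_i = 2, 2, and Δ_i = (y_(i+1) − y_i)/h_i = -7, 1:
  2·σ_0 + 8·σ_1 + 2·σ_2 = 6(Δ_1 - Δ_0) = 48
Natural end conditions: σ_0 = σ_2 = 0.
Forward elimination and back-substitution give σ_0 = 0, σ_1 = 6, σ_2 = 0.
On [0, 2], with S_0(x) = a_0 + b_0·x + c_0·x² + d_0·x³: c_0 = σ_0/2 = 0, d_0 = (σ_1 - σ_0)/(6h_0) = 1/2, b_0 = Δ_0 - h_0(2σ_0 + σ_1)/6 = -9.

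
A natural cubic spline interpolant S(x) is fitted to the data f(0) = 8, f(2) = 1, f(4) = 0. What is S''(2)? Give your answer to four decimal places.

2.2500

Write M_i for S''(x_i). With h_i = 2, 2 and divided differences Δ_i = -7/2, -1/2, the continuity of S' gives the tridiagonal system
  2·M_0 + 8·M_1 + 2·M_2 = 6(Δ_1 - Δ_0) = 18
Natural end conditions: M_0 = M_2 = 0.
Solving: M_0 = 0, M_1 = 9/4, M_2 = 0.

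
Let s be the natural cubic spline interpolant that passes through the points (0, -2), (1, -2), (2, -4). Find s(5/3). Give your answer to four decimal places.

Let M_i = s''(x_i). Step sizes h_i = 1, 1; slopes of the chords Δ_i = (y_(i+1) - y_i)/h_i = 0, -2.
  1·M_0 + 4·M_1 + 1·M_2 = 6(Δ_1 - Δ_0) = -12
Natural end conditions: M_0 = M_2 = 0.
Hence M_0 = 0, M_1 = -3, M_2 = 0.
On [1, 2], s(x) = -2 - 1·(x - 1) - 3/2·(x - 1)² + 1/2·(x - 1)³.
With (x - 1) = 2/3: s(5/3) = -86/27.

-3.1852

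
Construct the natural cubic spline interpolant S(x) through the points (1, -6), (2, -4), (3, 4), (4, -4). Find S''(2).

16

Let σ_i = S''(x_i). Step sizes h_i = 1, 1, 1; slopes of the chords Δ_i = (y_(i+1) - y_i)/h_i = 2, 8, -8.
  1·σ_0 + 4·σ_1 + 1·σ_2 = 6(Δ_1 - Δ_0) = 36
  1·σ_1 + 4·σ_2 + 1·σ_3 = 6(Δ_2 - Δ_1) = -96
Natural end conditions: σ_0 = σ_3 = 0.
Solving the tridiagonal system: σ_0 = 0, σ_1 = 16, σ_2 = -28, σ_3 = 0.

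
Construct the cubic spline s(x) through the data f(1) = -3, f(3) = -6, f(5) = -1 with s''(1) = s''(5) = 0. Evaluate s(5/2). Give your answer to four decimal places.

-5.9063

Put M_i = s'' at the i-th knot. Here h = (2, 2) and Δ = (-3/2, 5/2), so the interior equations h_(i-1)·M_(i-1) + 2(h_(i-1)+h_i)·M_i + h_i·M_(i+1) = 6(Δ_i − Δ_(i-1)) read
  2·M_0 + 8·M_1 + 2·M_2 = 6(Δ_1 - Δ_0) = 24
Natural end conditions: M_0 = M_2 = 0.
Solving the tridiagonal system: M_0 = 0, M_1 = 3, M_2 = 0.
On [1, 3], s(x) = -3 - 5/2·(x - 1) + 0·(x - 1)² + 1/4·(x - 1)³.
With (x - 1) = 3/2: s(5/2) = -189/32.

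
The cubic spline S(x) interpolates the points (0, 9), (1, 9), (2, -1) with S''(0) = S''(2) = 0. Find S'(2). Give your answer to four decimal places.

-12.5000

Let σ_i = S''(x_i). Step sizes h_i = 1, 1; slopes of the chords Δ_i = (y_(i+1) - y_i)/h_i = 0, -10.
  1·σ_0 + 4·σ_1 + 1·σ_2 = 6(Δ_1 - Δ_0) = -60
Natural end conditions: σ_0 = σ_2 = 0.
Hence σ_0 = 0, σ_1 = -15, σ_2 = 0.
On [1, 2], S'(x) = b_1 + 2c_1·(x - 1) + 3d_1·(x - 1)² with b_1 = Δ_1 - h_1(2σ_1 + σ_2)/6 = -5, c_1 = σ_1/2 = -15/2, d_1 = (σ_2 - σ_1)/(6h_1) = 5/2. So S'(2) = -25/2.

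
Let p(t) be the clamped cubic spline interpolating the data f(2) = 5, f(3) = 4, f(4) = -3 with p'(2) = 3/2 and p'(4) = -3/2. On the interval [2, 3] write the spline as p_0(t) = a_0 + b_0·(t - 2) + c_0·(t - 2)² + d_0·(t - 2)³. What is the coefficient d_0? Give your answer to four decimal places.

Put m_i = p'' at the i-th knot. Here h = (1, 1) and Δ = (-1, -7), so the interior equations h_(i-1)·m_(i-1) + 2(h_(i-1)+h_i)·m_i + h_i·m_(i+1) = 6(Δ_i − Δ_(i-1)) read
  1·m_0 + 4·m_1 + 1·m_2 = 6(Δ_1 - Δ_0) = -36
Clamped end conditions give two more equations: 2h_0·m_0 + h_0·m_1 = 6(Δ_0 - p'(2)) = -15 and h_1·m_1 + 2h_1·m_2 = 6(p'(4) - Δ_1) = 33.
Solving: m_0 = 0, m_1 = -15, m_2 = 24.
On [2, 3], with p_0(t) = a_0 + b_0·(t - 2) + c_0·(t - 2)² + d_0·(t - 2)³: c_0 = m_0/2 = 0, d_0 = (m_1 - m_0)/(6h_0) = -5/2, b_0 = Δ_0 - h_0(2m_0 + m_1)/6 = 3/2.

-2.5000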